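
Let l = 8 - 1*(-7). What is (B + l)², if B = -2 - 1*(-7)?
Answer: 400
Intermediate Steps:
B = 5 (B = -2 + 7 = 5)
l = 15 (l = 8 + 7 = 15)
(B + l)² = (5 + 15)² = 20² = 400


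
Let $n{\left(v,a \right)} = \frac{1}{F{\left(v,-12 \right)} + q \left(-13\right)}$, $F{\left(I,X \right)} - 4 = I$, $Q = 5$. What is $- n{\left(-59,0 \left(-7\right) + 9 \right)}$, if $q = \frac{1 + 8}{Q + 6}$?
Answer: $\frac{11}{722} \approx 0.015235$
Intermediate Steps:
$F{\left(I,X \right)} = 4 + I$
$q = \frac{9}{11}$ ($q = \frac{1 + 8}{5 + 6} = \frac{9}{11} \approx 0.81818$)
$n{\left(v,a \right)} = \frac{1}{- \frac{73}{11} + v}$ ($n{\left(v,a \right)} = \frac{1}{\left(4 + v\right) + \frac{9}{11} \left(-13\right)} = \frac{1}{\left(4 + v\right) - \frac{117}{11}} = \frac{1}{- \frac{73}{11} + v}$)
$- n{\left(-59,0 \left(-7\right) + 9 \right)} = - \frac{11}{-73 + 11 \left(-59\right)} = - \frac{11}{-73 - 649} = - \frac{11}{-722} = - \frac{11 \left(-1\right)}{722} = \left(-1\right) \left(- \frac{11}{722}\right) = \frac{11}{722}$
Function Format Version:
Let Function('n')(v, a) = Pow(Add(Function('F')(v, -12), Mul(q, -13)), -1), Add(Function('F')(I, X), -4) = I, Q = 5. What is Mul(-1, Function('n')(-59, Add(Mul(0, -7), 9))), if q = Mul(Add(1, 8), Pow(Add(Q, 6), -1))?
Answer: Rational(11, 722) ≈ 0.015235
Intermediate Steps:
Function('F')(I, X) = Add(4, I)
q = Rational(9, 11) (q = Mul(Add(1, 8), Pow(Add(5, 6), -1)) = Mul(9, Pow(11, -1)) = Mul(9, Rational(1, 11)) = Rational(9, 11) ≈ 0.81818)
Function('n')(v, a) = Pow(Add(Rational(-73, 11), v), -1) (Function('n')(v, a) = Pow(Add(Add(4, v), Mul(Rational(9, 11), -13)), -1) = Pow(Add(Add(4, v), Rational(-117, 11)), -1) = Pow(Add(Rational(-73, 11), v), -1))
Mul(-1, Function('n')(-59, Add(Mul(0, -7), 9))) = Mul(-1, Mul(11, Pow(Add(-73, Mul(11, -59)), -1))) = Mul(-1, Mul(11, Pow(Add(-73, -649), -1))) = Mul(-1, Mul(11, Pow(-722, -1))) = Mul(-1, Mul(11, Rational(-1, 722))) = Mul(-1, Rational(-11, 722)) = Rational(11, 722)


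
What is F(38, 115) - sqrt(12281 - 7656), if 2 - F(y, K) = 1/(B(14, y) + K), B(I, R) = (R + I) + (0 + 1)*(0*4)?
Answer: 333/167 - 5*sqrt(185) ≈ -66.013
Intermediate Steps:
B(I, R) = I + R (B(I, R) = (I + R) + 1*0 = (I + R) + 0 = I + R)
F(y, K) = 2 - 1/(14 + K + y) (F(y, K) = 2 - 1/((14 + y) + K) = 2 - 1/(14 + K + y))
F(38, 115) - sqrt(12281 - 7656) = (27 + 2*115 + 2*38)/(14 + 115 + 38) - sqrt(12281 - 7656) = (27 + 230 + 76)/167 - sqrt(4625) = (1/167)*333 - 5*sqrt(185) = 333/167 - 5*sqrt(185)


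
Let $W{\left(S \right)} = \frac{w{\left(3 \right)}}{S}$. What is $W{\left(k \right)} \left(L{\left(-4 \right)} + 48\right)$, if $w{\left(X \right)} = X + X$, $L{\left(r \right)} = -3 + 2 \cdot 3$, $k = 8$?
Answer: $\frac{153}{4} \approx 38.25$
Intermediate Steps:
$L{\left(r \right)} = 3$ ($L{\left(r \right)} = -3 + 6 = 3$)
$w{\left(X \right)} = 2 X$
$W{\left(S \right)} = \frac{6}{S}$ ($W{\left(S \right)} = \frac{2 \cdot 3}{S} = \frac{6}{S}$)
$W{\left(k \right)} \left(L{\left(-4 \right)} + 48\right) = \frac{6}{8} \left(3 + 48\right) = 6 \cdot \frac{1}{8} \cdot 51 = \frac{3}{4} \cdot 51 = \frac{153}{4}$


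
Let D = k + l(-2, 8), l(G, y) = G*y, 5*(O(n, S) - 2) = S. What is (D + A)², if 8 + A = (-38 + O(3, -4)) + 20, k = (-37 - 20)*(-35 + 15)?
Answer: 30206016/25 ≈ 1.2082e+6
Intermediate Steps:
O(n, S) = 2 + S/5
k = 1140 (k = -57*(-20) = 1140)
A = -124/5 (A = -8 + ((-38 + (2 + (⅕)*(-4))) + 20) = -8 + ((-38 + (2 - ⅘)) + 20) = -8 + ((-38 + 6/5) + 20) = -8 + (-184/5 + 20) = -8 - 84/5 = -124/5 ≈ -24.800)
D = 1124 (D = 1140 - 2*8 = 1140 - 16 = 1124)
(D + A)² = (1124 - 124/5)² = (5496/5)² = 30206016/25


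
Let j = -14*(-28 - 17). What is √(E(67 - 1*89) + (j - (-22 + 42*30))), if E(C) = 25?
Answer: I*√583 ≈ 24.145*I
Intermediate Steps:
j = 630 (j = -14*(-45) = 630)
√(E(67 - 1*89) + (j - (-22 + 42*30))) = √(25 + (630 - (-22 + 42*30))) = √(25 + (630 - (-22 + 1260))) = √(25 + (630 - 1*1238)) = √(25 + (630 - 1238)) = √(25 - 608) = √(-583) = I*√583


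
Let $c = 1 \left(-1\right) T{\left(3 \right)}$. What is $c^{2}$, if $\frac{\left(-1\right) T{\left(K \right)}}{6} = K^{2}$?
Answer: $2916$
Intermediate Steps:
$T{\left(K \right)} = - 6 K^{2}$
$c = 54$ ($c = 1 \left(-1\right) \left(- 6 \cdot 3^{2}\right) = - \left(-6\right) 9 = \left(-1\right) \left(-54\right) = 54$)
$c^{2} = 54^{2} = 2916$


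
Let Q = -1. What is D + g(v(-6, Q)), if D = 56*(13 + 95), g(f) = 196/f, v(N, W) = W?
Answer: 5852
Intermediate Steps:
D = 6048 (D = 56*108 = 6048)
D + g(v(-6, Q)) = 6048 + 196/(-1) = 6048 + 196*(-1) = 6048 - 196 = 5852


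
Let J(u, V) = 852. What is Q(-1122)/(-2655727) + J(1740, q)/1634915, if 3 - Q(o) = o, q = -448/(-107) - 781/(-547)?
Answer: 423400029/4341887908205 ≈ 9.7515e-5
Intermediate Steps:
q = 328623/58529 (q = -448*(-1/107) - 781*(-1/547) = 448/107 + 781/547 = 328623/58529 ≈ 5.6147)
Q(o) = 3 - o
Q(-1122)/(-2655727) + J(1740, q)/1634915 = (3 - 1*(-1122))/(-2655727) + 852/1634915 = (3 + 1122)*(-1/2655727) + 852*(1/1634915) = 1125*(-1/2655727) + 852/1634915 = -1125/2655727 + 852/1634915 = 423400029/4341887908205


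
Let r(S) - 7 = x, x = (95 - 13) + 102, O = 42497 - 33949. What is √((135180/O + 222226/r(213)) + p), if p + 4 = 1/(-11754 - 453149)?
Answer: 5*√1692815484069588500178014/189758062801 ≈ 34.283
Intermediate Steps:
O = 8548
x = 184 (x = 82 + 102 = 184)
r(S) = 191 (r(S) = 7 + 184 = 191)
p = -1859613/464903 (p = -4 + 1/(-11754 - 453149) = -4 + 1/(-464903) = -4 - 1/464903 = -1859613/464903 ≈ -4.0000)
√((135180/O + 222226/r(213)) + p) = √((135180/8548 + 222226/191) - 1859613/464903) = √((135180*(1/8548) + 222226*(1/191)) - 1859613/464903) = √((33795/2137 + 222226/191) - 1859613/464903) = √(481351807/408167 - 1859613/464903) = √(223022866470350/189758062801) = 5*√1692815484069588500178014/189758062801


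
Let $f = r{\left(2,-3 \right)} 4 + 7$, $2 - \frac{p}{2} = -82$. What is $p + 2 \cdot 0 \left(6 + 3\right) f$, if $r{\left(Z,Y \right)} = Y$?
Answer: $168$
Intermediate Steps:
$p = 168$ ($p = 4 - -164 = 4 + 164 = 168$)
$f = -5$ ($f = \left(-3\right) 4 + 7 = -12 + 7 = -5$)
$p + 2 \cdot 0 \left(6 + 3\right) f = 168 + 2 \cdot 0 \left(6 + 3\right) \left(-5\right) = 168 + 0 \cdot 9 \left(-5\right) = 168 + 0 \left(-5\right) = 168 + 0 = 168$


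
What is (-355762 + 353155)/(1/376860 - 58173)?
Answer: 12436380/277507301 ≈ 0.044815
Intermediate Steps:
(-355762 + 353155)/(1/376860 - 58173) = -2607/(1/376860 - 58173) = -2607/(-21923076779/376860) = -2607*(-376860/21923076779) = 12436380/277507301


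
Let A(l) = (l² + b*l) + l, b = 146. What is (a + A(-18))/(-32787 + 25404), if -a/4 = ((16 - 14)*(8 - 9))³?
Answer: 2290/7383 ≈ 0.31017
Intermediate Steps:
A(l) = l² + 147*l (A(l) = (l² + 146*l) + l = l² + 147*l)
a = 32 (a = -4*(8 - 9)³*(16 - 14)³ = -4*(2*(-1))³ = -4*(-2)³ = -4*(-8) = 32)
(a + A(-18))/(-32787 + 25404) = (32 - 18*(147 - 18))/(-32787 + 25404) = (32 - 18*129)/(-7383) = (32 - 2322)*(-1/7383) = -2290*(-1/7383) = 2290/7383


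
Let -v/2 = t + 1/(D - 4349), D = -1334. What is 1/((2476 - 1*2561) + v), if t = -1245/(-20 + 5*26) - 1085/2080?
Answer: -13002704/797326007 ≈ -0.016308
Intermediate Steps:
t = -54179/4576 (t = -1245/(-20 + 130) - 1085*1/2080 = -1245/110 - 217/416 = -1245*1/110 - 217/416 = -249/22 - 217/416 = -54179/4576 ≈ -11.840)
v = 307903833/13002704 (v = -2*(-54179/4576 + 1/(-1334 - 4349)) = -2*(-54179/4576 + 1/(-5683)) = -2*(-54179/4576 - 1/5683) = -2*(-307903833/26005408) = 307903833/13002704 ≈ 23.680)
1/((2476 - 1*2561) + v) = 1/((2476 - 1*2561) + 307903833/13002704) = 1/((2476 - 2561) + 307903833/13002704) = 1/(-85 + 307903833/13002704) = 1/(-797326007/13002704) = -13002704/797326007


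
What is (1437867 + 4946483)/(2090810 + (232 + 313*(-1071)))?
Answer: 6384350/1755819 ≈ 3.6361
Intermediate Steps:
(1437867 + 4946483)/(2090810 + (232 + 313*(-1071))) = 6384350/(2090810 + (232 - 335223)) = 6384350/(2090810 - 334991) = 6384350/1755819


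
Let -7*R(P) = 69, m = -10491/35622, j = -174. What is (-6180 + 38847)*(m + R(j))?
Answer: -9187974865/27706 ≈ -3.3162e+5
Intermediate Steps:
m = -3497/11874 (m = -10491*1/35622 = -3497/11874 ≈ -0.29451)
R(P) = -69/7 (R(P) = -⅐*69 = -69/7)
(-6180 + 38847)*(m + R(j)) = (-6180 + 38847)*(-3497/11874 - 69/7) = 32667*(-843785/83118) = -9187974865/27706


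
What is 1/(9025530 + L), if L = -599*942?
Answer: 1/8461272 ≈ 1.1819e-7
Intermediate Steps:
L = -564258
1/(9025530 + L) = 1/(9025530 - 564258) = 1/8461272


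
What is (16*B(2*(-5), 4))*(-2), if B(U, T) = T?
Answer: -128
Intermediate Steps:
(16*B(2*(-5), 4))*(-2) = (16*4)*(-2) = 64*(-2) = -128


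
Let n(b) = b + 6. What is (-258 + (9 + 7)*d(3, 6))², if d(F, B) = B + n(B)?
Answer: 900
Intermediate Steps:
n(b) = 6 + b
d(F, B) = 6 + 2*B (d(F, B) = B + (6 + B) = 6 + 2*B)
(-258 + (9 + 7)*d(3, 6))² = (-258 + (9 + 7)*(6 + 2*6))² = (-258 + 16*(6 + 12))² = (-258 + 16*18)² = (-258 + 288)² = 30² = 900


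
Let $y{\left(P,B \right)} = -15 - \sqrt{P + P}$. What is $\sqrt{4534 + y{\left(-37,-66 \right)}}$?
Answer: $\sqrt{4519 - i \sqrt{74}} \approx 67.224 - 0.064 i$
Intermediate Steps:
$y{\left(P,B \right)} = -15 - \sqrt{2} \sqrt{P}$ ($y{\left(P,B \right)} = -15 - \sqrt{2 P} = -15 - \sqrt{2} \sqrt{P}$)
$\sqrt{4534 + y{\left(-37,-66 \right)}} = \sqrt{4534 - \left(15 + \sqrt{2} \sqrt{-37}\right)} = \sqrt{4534 - \left(15 + \sqrt{2} i \sqrt{37}\right)} = \sqrt{4534 - \left(15 + i \sqrt{74}\right)} = \sqrt{4519 - i \sqrt{74}}$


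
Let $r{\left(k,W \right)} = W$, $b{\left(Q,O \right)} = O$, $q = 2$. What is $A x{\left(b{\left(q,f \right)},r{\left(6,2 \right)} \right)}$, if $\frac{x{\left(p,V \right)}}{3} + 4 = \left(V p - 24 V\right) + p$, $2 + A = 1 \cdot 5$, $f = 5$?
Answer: $-333$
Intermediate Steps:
$A = 3$ ($A = -2 + 1 \cdot 5 = -2 + 5 = 3$)
$x{\left(p,V \right)} = -12 - 72 V + 3 p + 3 V p$ ($x{\left(p,V \right)} = -12 + 3 \left(\left(V p - 24 V\right) + p\right) = -12 + 3 \left(\left(- 24 V + V p\right) + p\right) = -12 + 3 \left(p - 24 V + V p\right) = -12 + \left(- 72 V + 3 p + 3 V p\right) = -12 - 72 V + 3 p + 3 V p$)
$A x{\left(b{\left(q,f \right)},r{\left(6,2 \right)} \right)} = 3 \left(-12 - 144 + 3 \cdot 5 + 3 \cdot 2 \cdot 5\right) = 3 \left(-12 - 144 + 15 + 30\right) = 3 \left(-111\right) = -333$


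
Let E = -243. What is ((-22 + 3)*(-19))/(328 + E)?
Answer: 361/85 ≈ 4.2471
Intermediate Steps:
((-22 + 3)*(-19))/(328 + E) = ((-22 + 3)*(-19))/(328 - 243) = -19*(-19)/85 = 361*(1/85) = 361/85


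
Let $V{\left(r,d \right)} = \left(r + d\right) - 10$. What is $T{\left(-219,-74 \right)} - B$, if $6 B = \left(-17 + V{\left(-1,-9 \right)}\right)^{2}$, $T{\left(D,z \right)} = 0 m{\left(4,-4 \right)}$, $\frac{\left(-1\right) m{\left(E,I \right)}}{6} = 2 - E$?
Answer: $- \frac{1369}{6} \approx -228.17$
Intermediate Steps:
$m{\left(E,I \right)} = -12 + 6 E$ ($m{\left(E,I \right)} = - 6 \left(2 - E\right) = -12 + 6 E$)
$T{\left(D,z \right)} = 0$ ($T{\left(D,z \right)} = 0 \left(-12 + 6 \cdot 4\right) = 0 \left(-12 + 24\right) = 0 \cdot 12 = 0$)
$V{\left(r,d \right)} = -10 + d + r$ ($V{\left(r,d \right)} = \left(d + r\right) - 10 = -10 + d + r$)
$B = \frac{1369}{6}$ ($B = \frac{\left(-17 - 20\right)^{2}}{6} = \frac{\left(-37\right)^{2}}{6} = \frac{1}{6} \cdot 1369 = \frac{1369}{6} \approx 228.17$)
$T{\left(-219,-74 \right)} - B = 0 - \frac{1369}{6} = - \frac{1369}{6}$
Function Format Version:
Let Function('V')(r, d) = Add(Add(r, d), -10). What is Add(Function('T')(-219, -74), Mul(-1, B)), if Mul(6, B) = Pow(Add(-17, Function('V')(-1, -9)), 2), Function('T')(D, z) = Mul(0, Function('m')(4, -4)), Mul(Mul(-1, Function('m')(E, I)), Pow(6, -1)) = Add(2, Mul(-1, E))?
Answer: Rational(-1369, 6) ≈ -228.17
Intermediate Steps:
Function('m')(E, I) = Add(-12, Mul(6, E)) (Function('m')(E, I) = Mul(-6, Add(2, Mul(-1, E))) = Add(-12, Mul(6, E)))
Function('T')(D, z) = 0 (Function('T')(D, z) = Mul(0, Add(-12, Mul(6, 4))) = Mul(0, Add(-12, 24)) = Mul(0, 12) = 0)
Function('V')(r, d) = Add(-10, d, r) (Function('V')(r, d) = Add(Add(d, r), -10) = Add(-10, d, r))
B = Rational(1369, 6) (B = Mul(Rational(1, 6), Pow(Add(-17, Add(-10, -9, -1)), 2)) = Mul(Rational(1, 6), Pow(Add(-17, -20), 2)) = Mul(Rational(1, 6), Pow(-37, 2)) = Mul(Rational(1, 6), 1369) = Rational(1369, 6) ≈ 228.17)
Add(Function('T')(-219, -74), Mul(-1, B)) = Add(0, Mul(-1, Rational(1369, 6))) = Add(0, Rational(-1369, 6)) = Rational(-1369, 6)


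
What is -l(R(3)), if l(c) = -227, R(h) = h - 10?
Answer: 227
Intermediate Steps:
R(h) = -10 + h
-l(R(3)) = -1*(-227) = 227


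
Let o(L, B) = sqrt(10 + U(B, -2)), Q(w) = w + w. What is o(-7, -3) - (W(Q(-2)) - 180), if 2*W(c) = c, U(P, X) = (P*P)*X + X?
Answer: 182 + I*sqrt(10) ≈ 182.0 + 3.1623*I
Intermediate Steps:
Q(w) = 2*w
U(P, X) = X + X*P**2 (U(P, X) = P**2*X + X = X*P**2 + X = X + X*P**2)
W(c) = c/2
o(L, B) = sqrt(8 - 2*B**2) (o(L, B) = sqrt(10 - 2*(1 + B**2)) = sqrt(10 + (-2 - 2*B**2)) = sqrt(8 - 2*B**2))
o(-7, -3) - (W(Q(-2)) - 180) = sqrt(8 - 2*(-3)**2) - ((2*(-2))/2 - 180) = sqrt(8 - 2*9) - ((1/2)*(-4) - 180) = sqrt(8 - 18) - (-2 - 180) = sqrt(-10) - 1*(-182) = I*sqrt(10) + 182 = 182 + I*sqrt(10)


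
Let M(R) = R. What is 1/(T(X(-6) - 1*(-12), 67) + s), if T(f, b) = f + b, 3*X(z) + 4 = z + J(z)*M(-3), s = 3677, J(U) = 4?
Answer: 3/11246 ≈ 0.00026676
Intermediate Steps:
X(z) = -16/3 + z/3 (X(z) = -4/3 + (z + 4*(-3))/3 = -4/3 + (z - 12)/3 = -4/3 + (-12 + z)/3 = -4/3 + (-4 + z/3) = -16/3 + z/3)
T(f, b) = b + f
1/(T(X(-6) - 1*(-12), 67) + s) = 1/((67 + ((-16/3 + (1/3)*(-6)) - 1*(-12))) + 3677) = 1/((67 + ((-16/3 - 2) + 12)) + 3677) = 1/((67 + (-22/3 + 12)) + 3677) = 1/((67 + 14/3) + 3677) = 1/(215/3 + 3677) = 1/(11246/3) = 3/11246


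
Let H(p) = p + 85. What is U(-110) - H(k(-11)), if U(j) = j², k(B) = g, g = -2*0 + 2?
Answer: 12013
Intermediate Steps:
g = 2 (g = 0 + 2 = 2)
k(B) = 2
H(p) = 85 + p
U(-110) - H(k(-11)) = (-110)² - (85 + 2) = 12100 - 1*87 = 12100 - 87 = 12013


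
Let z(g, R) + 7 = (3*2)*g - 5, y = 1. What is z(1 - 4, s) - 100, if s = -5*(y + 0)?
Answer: -130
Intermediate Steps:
s = -5 (s = -5*(1 + 0) = -5*1 = -5)
z(g, R) = -12 + 6*g (z(g, R) = -7 + ((3*2)*g - 5) = -7 + (6*g - 5) = -7 + (-5 + 6*g) = -12 + 6*g)
z(1 - 4, s) - 100 = (-12 + 6*(1 - 4)) - 100 = (-12 + 6*(-3)) - 100 = (-12 - 18) - 100 = -30 - 100 = -130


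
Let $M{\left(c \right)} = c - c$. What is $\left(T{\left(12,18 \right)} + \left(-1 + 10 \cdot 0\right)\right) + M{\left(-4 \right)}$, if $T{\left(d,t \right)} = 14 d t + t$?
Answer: $3041$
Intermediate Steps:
$M{\left(c \right)} = 0$
$T{\left(d,t \right)} = t + 14 d t$ ($T{\left(d,t \right)} = 14 d t + t = t + 14 d t$)
$\left(T{\left(12,18 \right)} + \left(-1 + 10 \cdot 0\right)\right) + M{\left(-4 \right)} = \left(18 \left(1 + 14 \cdot 12\right) + \left(-1 + 10 \cdot 0\right)\right) + 0 = \left(18 \left(1 + 168\right) + \left(-1 + 0\right)\right) + 0 = \left(18 \cdot 169 - 1\right) + 0 = \left(3042 - 1\right) + 0 = 3041 + 0 = 3041$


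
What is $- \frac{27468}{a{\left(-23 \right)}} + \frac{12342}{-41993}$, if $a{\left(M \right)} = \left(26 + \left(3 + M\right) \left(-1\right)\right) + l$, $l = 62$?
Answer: $- \frac{32077685}{125979} \approx -254.63$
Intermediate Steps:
$a{\left(M \right)} = 85 - M$ ($a{\left(M \right)} = \left(26 + \left(3 + M\right) \left(-1\right)\right) + 62 = \left(26 - \left(3 + M\right)\right) + 62 = \left(23 - M\right) + 62 = 85 - M$)
$- \frac{27468}{a{\left(-23 \right)}} + \frac{12342}{-41993} = - \frac{27468}{85 - -23} + \frac{12342}{-41993} = - \frac{27468}{85 + 23} + 12342 \left(- \frac{1}{41993}\right) = - \frac{27468}{108} - \frac{12342}{41993} = \left(-27468\right) \frac{1}{108} - \frac{12342}{41993} = - \frac{763}{3} - \frac{12342}{41993} = - \frac{32077685}{125979}$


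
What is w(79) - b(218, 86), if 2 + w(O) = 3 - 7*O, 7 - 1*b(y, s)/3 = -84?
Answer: -825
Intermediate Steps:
b(y, s) = 273 (b(y, s) = 21 - 3*(-84) = 21 + 252 = 273)
w(O) = 1 - 7*O (w(O) = -2 + (3 - 7*O) = 1 - 7*O)
w(79) - b(218, 86) = (1 - 7*79) - 1*273 = (1 - 553) - 273 = -552 - 273 = -825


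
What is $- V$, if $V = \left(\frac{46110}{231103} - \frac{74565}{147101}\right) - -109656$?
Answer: $- \frac{3727798169015283}{33995482403} \approx -1.0966 \cdot 10^{5}$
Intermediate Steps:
$V = \frac{3727798169015283}{33995482403}$ ($V = \left(46110 \cdot \frac{1}{231103} - \frac{74565}{147101}\right) + 109656 = \left(\frac{46110}{231103} - \frac{74565}{147101}\right) + 109656 = - \frac{10449368085}{33995482403} + 109656 = \frac{3727798169015283}{33995482403} \approx 1.0966 \cdot 10^{5}$)
$- V = \left(-1\right) \frac{3727798169015283}{33995482403} = - \frac{3727798169015283}{33995482403}$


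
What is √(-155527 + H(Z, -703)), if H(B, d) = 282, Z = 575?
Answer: I*√155245 ≈ 394.01*I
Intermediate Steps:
√(-155527 + H(Z, -703)) = √(-155527 + 282) = √(-155245) = I*√155245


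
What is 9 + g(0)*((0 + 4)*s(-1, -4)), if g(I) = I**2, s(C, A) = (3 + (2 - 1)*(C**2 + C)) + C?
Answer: 9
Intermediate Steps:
s(C, A) = 3 + C**2 + 2*C (s(C, A) = (3 + 1*(C + C**2)) + C = (3 + (C + C**2)) + C = (3 + C + C**2) + C = 3 + C**2 + 2*C)
9 + g(0)*((0 + 4)*s(-1, -4)) = 9 + 0**2*((0 + 4)*(3 + (-1)**2 + 2*(-1))) = 9 + 0*(4*(3 + 1 - 2)) = 9 + 0*(4*2) = 9 + 0*8 = 9 + 0 = 9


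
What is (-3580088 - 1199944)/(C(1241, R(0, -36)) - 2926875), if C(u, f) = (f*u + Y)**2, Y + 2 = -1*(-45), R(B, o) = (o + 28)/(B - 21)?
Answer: 1053997056/586720657 ≈ 1.7964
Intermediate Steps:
R(B, o) = (28 + o)/(-21 + B)
Y = 43 (Y = -2 - 1*(-45) = -2 + 45 = 43)
C(u, f) = (43 + f*u)**2 (C(u, f) = (f*u + 43)**2 = (43 + f*u)**2)
(-3580088 - 1199944)/(C(1241, R(0, -36)) - 2926875) = (-3580088 - 1199944)/((43 + ((28 - 36)/(-21 + 0))*1241)**2 - 2926875) = -4780032/((43 + (-8/(-21))*1241)**2 - 2926875) = -4780032/((43 - 1/21*(-8)*1241)**2 - 2926875) = -4780032/((43 + (8/21)*1241)**2 - 2926875) = -4780032/((43 + 9928/21)**2 - 2926875) = -4780032/((10831/21)**2 - 2926875) = -4780032/(117310561/441 - 2926875) = -4780032/(-1173441314/441) = -4780032*(-441/1173441314) = 1053997056/586720657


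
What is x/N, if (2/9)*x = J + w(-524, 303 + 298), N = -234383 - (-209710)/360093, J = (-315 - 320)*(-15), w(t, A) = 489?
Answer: -16226870859/84399467909 ≈ -0.19226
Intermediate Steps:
J = 9525 (J = -635*(-15) = 9525)
N = -84399467909/360093 (N = -234383 - (-209710)/360093 = -234383 - 1*(-209710/360093) = -234383 + 209710/360093 = -84399467909/360093 ≈ -2.3438e+5)
x = 45063 (x = 9*(9525 + 489)/2 = (9/2)*10014 = 45063)
x/N = 45063/(-84399467909/360093) = 45063*(-360093/84399467909) = -16226870859/84399467909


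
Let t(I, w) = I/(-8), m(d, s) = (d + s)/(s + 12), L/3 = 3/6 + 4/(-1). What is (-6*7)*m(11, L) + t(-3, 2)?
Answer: -109/8 ≈ -13.625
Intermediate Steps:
L = -21/2 (L = 3*(3/6 + 4/(-1)) = 3*(3*(1/6) + 4*(-1)) = 3*(1/2 - 4) = 3*(-7/2) = -21/2 ≈ -10.500)
m(d, s) = (d + s)/(12 + s)
t(I, w) = -I/8 (t(I, w) = I*(-1/8) = -I/8)
(-6*7)*m(11, L) + t(-3, 2) = (-6*7)*((11 - 21/2)/(12 - 21/2)) - 1/8*(-3) = -42/(3/2*2) + 3/8 = -28/2 + 3/8 = -42*1/3 + 3/8 = -14 + 3/8 = -109/8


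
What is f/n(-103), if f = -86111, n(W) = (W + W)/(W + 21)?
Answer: -3530551/103 ≈ -34277.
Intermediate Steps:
n(W) = 2*W/(21 + W) (n(W) = (2*W)/(21 + W) = 2*W/(21 + W))
f/n(-103) = -86111/(2*(-103)/(21 - 103)) = -86111/(2*(-103)/(-82)) = -86111/(2*(-103)*(-1/82)) = -86111/103/41 = -86111*41/103 = -3530551/103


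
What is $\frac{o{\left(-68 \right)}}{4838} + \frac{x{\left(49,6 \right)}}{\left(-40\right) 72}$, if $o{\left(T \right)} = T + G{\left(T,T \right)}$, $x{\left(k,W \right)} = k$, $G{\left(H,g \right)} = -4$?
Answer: $- \frac{222211}{6966720} \approx -0.031896$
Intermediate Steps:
$o{\left(T \right)} = -4 + T$ ($o{\left(T \right)} = T - 4 = -4 + T$)
$\frac{o{\left(-68 \right)}}{4838} + \frac{x{\left(49,6 \right)}}{\left(-40\right) 72} = \frac{-4 - 68}{4838} + \frac{49}{\left(-40\right) 72} = \left(-72\right) \frac{1}{4838} + \frac{49}{-2880} = - \frac{36}{2419} + 49 \left(- \frac{1}{2880}\right) = - \frac{36}{2419} - \frac{49}{2880} = - \frac{222211}{6966720}$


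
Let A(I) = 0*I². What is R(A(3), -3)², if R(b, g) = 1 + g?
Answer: 4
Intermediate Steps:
A(I) = 0
R(A(3), -3)² = (1 - 3)² = (-2)² = 4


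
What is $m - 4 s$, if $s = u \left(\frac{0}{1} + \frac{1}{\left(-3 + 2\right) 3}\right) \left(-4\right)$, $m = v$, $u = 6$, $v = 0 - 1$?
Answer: $-33$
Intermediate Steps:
$v = -1$
$m = -1$
$s = 8$ ($s = 6 \left(\frac{0}{1} + \frac{1}{\left(-3 + 2\right) 3}\right) \left(-4\right) = 6 \left(0 \cdot 1 + \frac{1}{-1} \cdot \frac{1}{3}\right) \left(-4\right) = 6 \left(0 - \frac{1}{3}\right) \left(-4\right) = 6 \left(- \frac{1}{3}\right) \left(-4\right) = \left(-2\right) \left(-4\right) = 8$)
$m - 4 s = -1 - 32 = -33$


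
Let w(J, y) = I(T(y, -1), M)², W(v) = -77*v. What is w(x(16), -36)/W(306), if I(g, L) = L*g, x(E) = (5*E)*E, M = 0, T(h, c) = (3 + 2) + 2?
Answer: 0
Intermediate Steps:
T(h, c) = 7 (T(h, c) = 5 + 2 = 7)
x(E) = 5*E²
w(J, y) = 0 (w(J, y) = (0*7)² = 0² = 0)
w(x(16), -36)/W(306) = 0/((-77*306)) = 0/(-23562) = 0*(-1/23562) = 0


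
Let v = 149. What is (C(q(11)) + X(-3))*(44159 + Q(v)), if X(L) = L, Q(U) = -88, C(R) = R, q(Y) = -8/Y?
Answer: -1806911/11 ≈ -1.6426e+5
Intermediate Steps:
(C(q(11)) + X(-3))*(44159 + Q(v)) = (-8/11 - 3)*(44159 - 88) = (-8*1/11 - 3)*44071 = (-8/11 - 3)*44071 = -41/11*44071 = -1806911/11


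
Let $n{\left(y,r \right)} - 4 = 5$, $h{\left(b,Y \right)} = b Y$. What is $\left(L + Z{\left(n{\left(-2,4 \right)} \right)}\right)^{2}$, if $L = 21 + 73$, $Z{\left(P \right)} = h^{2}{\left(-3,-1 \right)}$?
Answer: $10609$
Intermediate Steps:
$h{\left(b,Y \right)} = Y b$
$n{\left(y,r \right)} = 9$ ($n{\left(y,r \right)} = 4 + 5 = 9$)
$Z{\left(P \right)} = 9$ ($Z{\left(P \right)} = \left(\left(-1\right) \left(-3\right)\right)^{2} = 3^{2} = 9$)
$L = 94$
$\left(L + Z{\left(n{\left(-2,4 \right)} \right)}\right)^{2} = \left(94 + 9\right)^{2} = 103^{2} = 10609$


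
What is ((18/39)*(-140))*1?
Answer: -840/13 ≈ -64.615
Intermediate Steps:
((18/39)*(-140))*1 = ((18*(1/39))*(-140))*1 = ((6/13)*(-140))*1 = -840/13*1 = -840/13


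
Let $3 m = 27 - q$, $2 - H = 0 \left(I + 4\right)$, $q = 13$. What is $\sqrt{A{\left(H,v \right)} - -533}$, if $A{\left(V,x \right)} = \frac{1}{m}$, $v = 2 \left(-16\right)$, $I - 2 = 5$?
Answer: $\frac{\sqrt{104510}}{14} \approx 23.091$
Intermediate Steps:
$I = 7$ ($I = 2 + 5 = 7$)
$H = 2$ ($H = 2 - 0 \left(7 + 4\right) = 2 - 0 \cdot 11 = 2 - 0 = 2 + 0 = 2$)
$v = -32$
$m = \frac{14}{3}$ ($m = \frac{27 - 13}{3} = \frac{1}{3} \cdot 14 = \frac{14}{3} \approx 4.6667$)
$A{\left(V,x \right)} = \frac{3}{14}$ ($A{\left(V,x \right)} = \frac{1}{\frac{14}{3}} = \frac{3}{14}$)
$\sqrt{A{\left(H,v \right)} - -533} = \sqrt{\frac{3}{14} - -533} = \sqrt{\frac{3}{14} + 533} = \sqrt{\frac{7465}{14}} = \frac{\sqrt{104510}}{14}$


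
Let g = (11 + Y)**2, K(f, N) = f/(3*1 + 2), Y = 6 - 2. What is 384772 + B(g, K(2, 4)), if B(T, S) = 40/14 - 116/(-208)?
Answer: 140058251/364 ≈ 3.8478e+5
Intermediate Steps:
Y = 4
K(f, N) = f/5 (K(f, N) = f/(3 + 2) = f/5)
g = 225 (g = (11 + 4)**2 = 15**2 = 225)
B(T, S) = 1243/364 (B(T, S) = 40*(1/14) - 116*(-1/208) = 20/7 + 29/52 = 1243/364)
384772 + B(g, K(2, 4)) = 384772 + 1243/364 = 140058251/364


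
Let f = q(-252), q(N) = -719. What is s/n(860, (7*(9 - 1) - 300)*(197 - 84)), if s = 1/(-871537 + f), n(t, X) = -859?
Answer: 1/749267904 ≈ 1.3346e-9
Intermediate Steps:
f = -719
s = -1/872256 (s = 1/(-871537 - 719) = 1/(-872256) = -1/872256 ≈ -1.1465e-6)
s/n(860, (7*(9 - 1) - 300)*(197 - 84)) = -1/872256/(-859) = -1/872256*(-1/859) = 1/749267904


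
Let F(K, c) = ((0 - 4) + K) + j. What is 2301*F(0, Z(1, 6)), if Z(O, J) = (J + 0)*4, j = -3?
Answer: -16107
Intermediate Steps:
Z(O, J) = 4*J (Z(O, J) = J*4 = 4*J)
F(K, c) = -7 + K (F(K, c) = ((0 - 4) + K) - 3 = (-4 + K) - 3 = -7 + K)
2301*F(0, Z(1, 6)) = 2301*(-7 + 0) = 2301*(-7) = -16107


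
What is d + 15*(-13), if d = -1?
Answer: -196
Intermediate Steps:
d + 15*(-13) = -1 + 15*(-13) = -1 - 195 = -196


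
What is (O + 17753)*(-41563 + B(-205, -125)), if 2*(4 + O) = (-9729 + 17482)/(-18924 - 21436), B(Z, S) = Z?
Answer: -7480082462467/10090 ≈ -7.4134e+8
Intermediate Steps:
O = -330633/80720 (O = -4 + ((-9729 + 17482)/(-18924 - 21436))/2 = -4 + (7753/(-40360))/2 = -4 + (7753*(-1/40360))/2 = -4 + (1/2)*(-7753/40360) = -4 - 7753/80720 = -330633/80720 ≈ -4.0960)
(O + 17753)*(-41563 + B(-205, -125)) = (-330633/80720 + 17753)*(-41563 - 205) = (1432691527/80720)*(-41768) = -7480082462467/10090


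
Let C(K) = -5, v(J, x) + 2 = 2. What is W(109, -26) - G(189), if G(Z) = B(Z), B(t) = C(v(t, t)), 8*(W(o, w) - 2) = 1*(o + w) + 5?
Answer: 18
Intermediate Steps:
v(J, x) = 0 (v(J, x) = -2 + 2 = 0)
W(o, w) = 21/8 + o/8 + w/8 (W(o, w) = 2 + (1*(o + w) + 5)/8 = 2 + ((o + w) + 5)/8 = 2 + (5 + o + w)/8 = 2 + (5/8 + o/8 + w/8) = 21/8 + o/8 + w/8)
B(t) = -5
G(Z) = -5
W(109, -26) - G(189) = (21/8 + (1/8)*109 + (1/8)*(-26)) - 1*(-5) = (21/8 + 109/8 - 13/4) + 5 = 13 + 5 = 18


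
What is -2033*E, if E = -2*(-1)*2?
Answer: -8132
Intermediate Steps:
E = 4 (E = 2*2 = 4)
-2033*E = -2033*4 = -8132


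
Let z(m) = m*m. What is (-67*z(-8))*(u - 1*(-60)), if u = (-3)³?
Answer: -141504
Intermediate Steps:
z(m) = m²
u = -27
(-67*z(-8))*(u - 1*(-60)) = (-67*(-8)²)*(-27 - 1*(-60)) = (-67*64)*(-27 + 60) = -4288*33 = -141504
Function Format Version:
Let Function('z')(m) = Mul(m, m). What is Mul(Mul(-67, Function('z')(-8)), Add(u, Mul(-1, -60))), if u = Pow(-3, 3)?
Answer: -141504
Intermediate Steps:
Function('z')(m) = Pow(m, 2)
u = -27
Mul(Mul(-67, Function('z')(-8)), Add(u, Mul(-1, -60))) = Mul(Mul(-67, Pow(-8, 2)), Add(-27, Mul(-1, -60))) = Mul(Mul(-67, 64), Add(-27, 60)) = Mul(-4288, 33) = -141504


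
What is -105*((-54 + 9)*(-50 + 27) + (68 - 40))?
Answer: -111615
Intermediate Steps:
-105*((-54 + 9)*(-50 + 27) + (68 - 40)) = -105*(-45*(-23) + 28) = -105*(1035 + 28) = -105*1063 = -111615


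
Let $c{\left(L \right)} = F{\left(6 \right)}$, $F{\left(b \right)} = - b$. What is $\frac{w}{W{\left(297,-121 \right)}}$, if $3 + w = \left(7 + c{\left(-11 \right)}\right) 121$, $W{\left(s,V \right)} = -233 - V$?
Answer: $- \frac{59}{56} \approx -1.0536$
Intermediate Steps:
$c{\left(L \right)} = -6$ ($c{\left(L \right)} = \left(-1\right) 6 = -6$)
$w = 118$ ($w = -3 + \left(7 - 6\right) 121 = -3 + 1 \cdot 121 = -3 + 121 = 118$)
$\frac{w}{W{\left(297,-121 \right)}} = \frac{118}{-233 - -121} = \frac{118}{-233 + 121} = \frac{118}{-112} = 118 \left(- \frac{1}{112}\right) = - \frac{59}{56}$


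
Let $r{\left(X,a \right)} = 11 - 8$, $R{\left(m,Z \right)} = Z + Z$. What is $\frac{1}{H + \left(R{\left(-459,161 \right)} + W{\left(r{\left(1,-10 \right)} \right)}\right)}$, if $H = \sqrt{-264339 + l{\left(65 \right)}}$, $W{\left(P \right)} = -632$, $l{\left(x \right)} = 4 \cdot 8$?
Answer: $- \frac{310}{360407} - \frac{i \sqrt{264307}}{360407} \approx -0.00086014 - 0.0014265 i$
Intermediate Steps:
$l{\left(x \right)} = 32$
$R{\left(m,Z \right)} = 2 Z$
$r{\left(X,a \right)} = 3$ ($r{\left(X,a \right)} = 11 - 8 = 3$)
$H = i \sqrt{264307}$ ($H = \sqrt{-264339 + 32} = \sqrt{-264307} = i \sqrt{264307} \approx 514.11 i$)
$\frac{1}{H + \left(R{\left(-459,161 \right)} + W{\left(r{\left(1,-10 \right)} \right)}\right)} = \frac{1}{i \sqrt{264307} + \left(2 \cdot 161 - 632\right)} = \frac{1}{i \sqrt{264307} + \left(322 - 632\right)} = \frac{1}{i \sqrt{264307} - 310} = \frac{1}{-310 + i \sqrt{264307}}$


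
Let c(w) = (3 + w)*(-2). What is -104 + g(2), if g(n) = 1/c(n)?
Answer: -1041/10 ≈ -104.10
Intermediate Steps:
c(w) = -6 - 2*w
g(n) = 1/(-6 - 2*n)
-104 + g(2) = -104 - 1/(6 + 2*2) = -104 - 1/(6 + 4) = -104 - 1/10 = -104 - 1*⅒ = -104 - ⅒ = -1041/10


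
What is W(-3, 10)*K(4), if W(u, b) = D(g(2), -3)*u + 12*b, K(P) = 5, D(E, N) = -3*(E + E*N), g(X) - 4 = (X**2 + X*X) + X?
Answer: -660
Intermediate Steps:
g(X) = 4 + X + 2*X**2 (g(X) = 4 + ((X**2 + X*X) + X) = 4 + ((X**2 + X**2) + X) = 4 + (2*X**2 + X) = 4 + (X + 2*X**2) = 4 + X + 2*X**2)
D(E, N) = -3*E - 3*E*N
W(u, b) = 12*b + 84*u (W(u, b) = (-3*(4 + 2 + 2*2**2)*(1 - 3))*u + 12*b = (-3*(4 + 2 + 2*4)*(-2))*u + 12*b = (-3*(4 + 2 + 8)*(-2))*u + 12*b = (-3*14*(-2))*u + 12*b = 84*u + 12*b = 12*b + 84*u)
W(-3, 10)*K(4) = (12*10 + 84*(-3))*5 = (120 - 252)*5 = -132*5 = -660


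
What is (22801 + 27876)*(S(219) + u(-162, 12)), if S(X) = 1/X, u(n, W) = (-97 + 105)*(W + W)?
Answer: 2130917173/219 ≈ 9.7302e+6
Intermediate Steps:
u(n, W) = 16*W (u(n, W) = 8*(2*W) = 16*W)
(22801 + 27876)*(S(219) + u(-162, 12)) = (22801 + 27876)*(1/219 + 16*12) = 50677*(1/219 + 192) = 50677*(42049/219) = 2130917173/219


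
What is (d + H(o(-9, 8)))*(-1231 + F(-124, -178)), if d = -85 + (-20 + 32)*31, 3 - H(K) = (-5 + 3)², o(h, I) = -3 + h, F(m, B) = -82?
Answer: -375518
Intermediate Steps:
H(K) = -1 (H(K) = 3 - (-5 + 3)² = 3 - 1*(-2)² = 3 - 1*4 = 3 - 4 = -1)
d = 287 (d = -85 + 12*31 = -85 + 372 = 287)
(d + H(o(-9, 8)))*(-1231 + F(-124, -178)) = (287 - 1)*(-1231 - 82) = 286*(-1313) = -375518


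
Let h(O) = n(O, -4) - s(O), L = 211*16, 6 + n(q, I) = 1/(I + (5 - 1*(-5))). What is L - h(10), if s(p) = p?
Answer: 20351/6 ≈ 3391.8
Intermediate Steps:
n(q, I) = -6 + 1/(10 + I) (n(q, I) = -6 + 1/(I + (5 - 1*(-5))) = -6 + 1/(I + (5 + 5)) = -6 + 1/(I + 10) = -6 + 1/(10 + I))
L = 3376
h(O) = -35/6 - O (h(O) = (-59 - 6*(-4))/(10 - 4) - O = (-59 + 24)/6 - O = (⅙)*(-35) - O = -35/6 - O)
L - h(10) = 3376 - (-35/6 - 1*10) = 3376 - (-35/6 - 10) = 3376 - 1*(-95/6) = 3376 + 95/6 = 20351/6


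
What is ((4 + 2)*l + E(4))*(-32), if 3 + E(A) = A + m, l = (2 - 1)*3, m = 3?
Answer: -704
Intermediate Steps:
l = 3 (l = 1*3 = 3)
E(A) = A (E(A) = -3 + (A + 3) = -3 + (3 + A) = A)
((4 + 2)*l + E(4))*(-32) = ((4 + 2)*3 + 4)*(-32) = (6*3 + 4)*(-32) = (18 + 4)*(-32) = 22*(-32) = -704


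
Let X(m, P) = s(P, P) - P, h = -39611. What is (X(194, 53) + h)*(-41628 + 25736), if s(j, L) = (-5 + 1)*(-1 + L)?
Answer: 633645824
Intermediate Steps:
s(j, L) = 4 - 4*L (s(j, L) = -4*(-1 + L) = 4 - 4*L)
X(m, P) = 4 - 5*P (X(m, P) = (4 - 4*P) - P = 4 - 5*P)
(X(194, 53) + h)*(-41628 + 25736) = ((4 - 5*53) - 39611)*(-41628 + 25736) = ((4 - 265) - 39611)*(-15892) = (-261 - 39611)*(-15892) = -39872*(-15892) = 633645824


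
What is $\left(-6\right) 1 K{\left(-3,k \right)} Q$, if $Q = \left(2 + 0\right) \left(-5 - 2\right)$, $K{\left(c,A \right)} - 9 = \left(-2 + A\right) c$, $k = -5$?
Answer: $2520$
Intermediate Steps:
$K{\left(c,A \right)} = 9 + c \left(-2 + A\right)$ ($K{\left(c,A \right)} = 9 + \left(-2 + A\right) c = 9 + c \left(-2 + A\right)$)
$Q = -14$ ($Q = 2 \left(-7\right) = -14$)
$\left(-6\right) 1 K{\left(-3,k \right)} Q = \left(-6\right) 1 \left(9 - -6 - -15\right) \left(-14\right) = - 6 \left(9 + 6 + 15\right) \left(-14\right) = \left(-6\right) 30 \left(-14\right) = \left(-180\right) \left(-14\right) = 2520$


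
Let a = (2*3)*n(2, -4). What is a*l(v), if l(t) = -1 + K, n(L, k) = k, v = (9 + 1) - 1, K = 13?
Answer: -288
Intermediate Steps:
v = 9 (v = 10 - 1 = 9)
l(t) = 12 (l(t) = -1 + 13 = 12)
a = -24 (a = (2*3)*(-4) = 6*(-4) = -24)
a*l(v) = -24*12 = -288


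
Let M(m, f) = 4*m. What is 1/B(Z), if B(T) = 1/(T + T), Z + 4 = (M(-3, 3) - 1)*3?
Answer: -86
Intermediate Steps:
Z = -43 (Z = -4 + (4*(-3) - 1)*3 = -4 + (-12 - 1)*3 = -4 - 13*3 = -4 - 39 = -43)
B(T) = 1/(2*T)
1/B(Z) = 1/((½)/(-43)) = 1/((½)*(-1/43)) = 1/(-1/86) = -86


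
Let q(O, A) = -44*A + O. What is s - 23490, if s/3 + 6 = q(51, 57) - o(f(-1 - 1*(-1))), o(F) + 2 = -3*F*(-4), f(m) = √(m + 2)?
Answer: -30873 - 36*√2 ≈ -30924.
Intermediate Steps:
q(O, A) = O - 44*A
f(m) = √(2 + m)
o(F) = -2 + 12*F (o(F) = -2 - 3*F*(-4) = -2 + 12*F)
s = -7383 - 36*√2 (s = -18 + 3*((51 - 44*57) - (-2 + 12*√(2 + (-1 - 1*(-1))))) = -18 + 3*((51 - 2508) - (-2 + 12*√(2 + (-1 + 1)))) = -18 + 3*(-2457 - (-2 + 12*√(2 + 0))) = -18 + 3*(-2457 - (-2 + 12*√2)) = -18 + 3*(-2457 + (2 - 12*√2)) = -18 + 3*(-2455 - 12*√2) = -18 + (-7365 - 36*√2) = -7383 - 36*√2 ≈ -7433.9)
s - 23490 = (-7383 - 36*√2) - 23490 = -30873 - 36*√2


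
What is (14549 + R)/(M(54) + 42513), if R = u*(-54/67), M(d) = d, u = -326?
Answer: 992387/2851989 ≈ 0.34796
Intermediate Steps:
R = 17604/67 (R = -(-17604)/67 = -326*(-54/67) = 17604/67 ≈ 262.75)
(14549 + R)/(M(54) + 42513) = (14549 + 17604/67)/(54 + 42513) = (992387/67)/42567 = (992387/67)*(1/42567) = 992387/2851989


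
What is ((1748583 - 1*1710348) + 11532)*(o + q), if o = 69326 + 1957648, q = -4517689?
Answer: -123955413405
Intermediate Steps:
o = 2026974
((1748583 - 1*1710348) + 11532)*(o + q) = ((1748583 - 1*1710348) + 11532)*(2026974 - 4517689) = ((1748583 - 1710348) + 11532)*(-2490715) = (38235 + 11532)*(-2490715) = 49767*(-2490715) = -123955413405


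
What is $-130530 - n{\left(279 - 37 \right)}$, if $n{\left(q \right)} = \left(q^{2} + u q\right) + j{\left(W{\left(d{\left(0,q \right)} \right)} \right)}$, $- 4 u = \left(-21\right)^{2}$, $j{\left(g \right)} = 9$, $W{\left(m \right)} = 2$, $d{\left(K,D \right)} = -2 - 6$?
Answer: $- \frac{324845}{2} \approx -1.6242 \cdot 10^{5}$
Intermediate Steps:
$d{\left(K,D \right)} = -8$ ($d{\left(K,D \right)} = -2 - 6 = -8$)
$u = - \frac{441}{4}$ ($u = - \frac{\left(-21\right)^{2}}{4} = \left(- \frac{1}{4}\right) 441 = - \frac{441}{4} \approx -110.25$)
$n{\left(q \right)} = 9 + q^{2} - \frac{441 q}{4}$ ($n{\left(q \right)} = \left(q^{2} - \frac{441 q}{4}\right) + 9 = 9 + q^{2} - \frac{441 q}{4}$)
$-130530 - n{\left(279 - 37 \right)} = -130530 - \left(9 + \left(279 - 37\right)^{2} - \frac{441 \left(279 - 37\right)}{4}\right) = -130530 - \left(9 + 242^{2} - \frac{53361}{2}\right) = -130530 - \left(9 + 58564 - \frac{53361}{2}\right) = -130530 - \frac{63785}{2} = - \frac{324845}{2}$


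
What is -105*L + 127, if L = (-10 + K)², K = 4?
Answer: -3653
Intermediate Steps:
L = 36 (L = (-10 + 4)² = (-6)² = 36)
-105*L + 127 = -105*36 + 127 = -3780 + 127 = -3653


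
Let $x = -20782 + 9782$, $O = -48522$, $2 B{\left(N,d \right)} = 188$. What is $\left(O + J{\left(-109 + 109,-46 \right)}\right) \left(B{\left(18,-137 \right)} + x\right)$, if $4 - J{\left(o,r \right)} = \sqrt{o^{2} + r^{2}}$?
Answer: $529638984$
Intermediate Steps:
$B{\left(N,d \right)} = 94$ ($B{\left(N,d \right)} = \frac{1}{2} \cdot 188 = 94$)
$J{\left(o,r \right)} = 4 - \sqrt{o^{2} + r^{2}}$
$x = -11000$
$\left(O + J{\left(-109 + 109,-46 \right)}\right) \left(B{\left(18,-137 \right)} + x\right) = \left(-48522 + \left(4 - \sqrt{\left(-109 + 109\right)^{2} + \left(-46\right)^{2}}\right)\right) \left(94 - 11000\right) = \left(-48522 + \left(4 - \sqrt{0^{2} + 2116}\right)\right) \left(-10906\right) = \left(-48522 + \left(4 - \sqrt{0 + 2116}\right)\right) \left(-10906\right) = \left(-48522 + \left(4 - \sqrt{2116}\right)\right) \left(-10906\right) = \left(-48522 + \left(4 - 46\right)\right) \left(-10906\right) = \left(-48522 - 42\right) \left(-10906\right) = \left(-48564\right) \left(-10906\right) = 529638984$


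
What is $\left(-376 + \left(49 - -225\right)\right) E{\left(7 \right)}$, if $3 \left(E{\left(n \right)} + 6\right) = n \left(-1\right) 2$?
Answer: $1088$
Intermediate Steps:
$E{\left(n \right)} = -6 - \frac{2 n}{3}$ ($E{\left(n \right)} = -6 + \frac{n \left(-1\right) 2}{3} = -6 + \frac{- n 2}{3} = -6 + \frac{\left(-2\right) n}{3} = -6 - \frac{2 n}{3}$)
$\left(-376 + \left(49 - -225\right)\right) E{\left(7 \right)} = \left(-376 + \left(49 - -225\right)\right) \left(-6 - \frac{14}{3}\right) = \left(-376 + \left(49 + 225\right)\right) \left(-6 - \frac{14}{3}\right) = \left(-376 + 274\right) \left(- \frac{32}{3}\right) = \left(-102\right) \left(- \frac{32}{3}\right) = 1088$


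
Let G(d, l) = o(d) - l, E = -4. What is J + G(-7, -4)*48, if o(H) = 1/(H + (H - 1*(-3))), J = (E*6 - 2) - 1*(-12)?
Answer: 1910/11 ≈ 173.64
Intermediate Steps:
J = -14 (J = (-4*6 - 2) - 1*(-12) = (-24 - 2) + 12 = -26 + 12 = -14)
o(H) = 1/(3 + 2*H) (o(H) = 1/(H + (H + 3)) = 1/(H + (3 + H)) = 1/(3 + 2*H))
G(d, l) = 1/(3 + 2*d) - l
J + G(-7, -4)*48 = -14 + (1/(3 + 2*(-7)) - 1*(-4))*48 = -14 + (1/(3 - 14) + 4)*48 = -14 + (1/(-11) + 4)*48 = -14 + (-1/11 + 4)*48 = -14 + (43/11)*48 = -14 + 2064/11 = 1910/11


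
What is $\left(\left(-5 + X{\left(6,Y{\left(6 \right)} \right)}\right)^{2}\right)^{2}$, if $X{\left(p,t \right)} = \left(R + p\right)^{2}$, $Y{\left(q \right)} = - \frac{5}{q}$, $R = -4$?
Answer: $1$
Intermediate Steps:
$X{\left(p,t \right)} = \left(-4 + p\right)^{2}$
$\left(\left(-5 + X{\left(6,Y{\left(6 \right)} \right)}\right)^{2}\right)^{2} = \left(\left(-5 + \left(-4 + 6\right)^{2}\right)^{2}\right)^{2} = \left(\left(-5 + 2^{2}\right)^{2}\right)^{2} = \left(\left(-5 + 4\right)^{2}\right)^{2} = \left(\left(-1\right)^{2}\right)^{2} = 1^{2} = 1$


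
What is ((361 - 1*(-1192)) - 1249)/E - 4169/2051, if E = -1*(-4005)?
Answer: -16073341/8214255 ≈ -1.9568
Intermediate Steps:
E = 4005
((361 - 1*(-1192)) - 1249)/E - 4169/2051 = ((361 - 1*(-1192)) - 1249)/4005 - 4169/2051 = ((361 + 1192) - 1249)*(1/4005) - 4169*1/2051 = (1553 - 1249)*(1/4005) - 4169/2051 = 304*(1/4005) - 4169/2051 = 304/4005 - 4169/2051 = -16073341/8214255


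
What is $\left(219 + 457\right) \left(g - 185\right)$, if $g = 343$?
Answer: $106808$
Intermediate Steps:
$\left(219 + 457\right) \left(g - 185\right) = \left(219 + 457\right) \left(343 - 185\right) = 676 \cdot 158 = 106808$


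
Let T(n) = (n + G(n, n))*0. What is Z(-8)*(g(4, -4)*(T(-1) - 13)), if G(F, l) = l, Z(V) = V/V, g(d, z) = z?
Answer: 52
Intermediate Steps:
Z(V) = 1
T(n) = 0 (T(n) = (n + n)*0 = (2*n)*0 = 0)
Z(-8)*(g(4, -4)*(T(-1) - 13)) = 1*(-4*(0 - 13)) = 1*(-4*(-13)) = 1*52 = 52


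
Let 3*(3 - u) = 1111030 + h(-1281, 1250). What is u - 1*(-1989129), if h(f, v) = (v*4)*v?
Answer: -1393634/3 ≈ -4.6454e+5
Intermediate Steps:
h(f, v) = 4*v**2 (h(f, v) = (4*v)*v = 4*v**2)
u = -7361021/3 (u = 3 - (1111030 + 4*1250**2)/3 = 3 - (1111030 + 4*1562500)/3 = 3 - (1111030 + 6250000)/3 = 3 - 1/3*7361030 = 3 - 7361030/3 = -7361021/3 ≈ -2.4537e+6)
u - 1*(-1989129) = -7361021/3 - 1*(-1989129) = -7361021/3 + 1989129 = -1393634/3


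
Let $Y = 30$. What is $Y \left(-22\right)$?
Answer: $-660$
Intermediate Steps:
$Y \left(-22\right) = 30 \left(-22\right) = -660$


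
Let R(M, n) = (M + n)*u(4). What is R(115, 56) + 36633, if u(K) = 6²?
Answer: 42789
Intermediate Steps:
u(K) = 36
R(M, n) = 36*M + 36*n (R(M, n) = (M + n)*36 = 36*M + 36*n)
R(115, 56) + 36633 = (36*115 + 36*56) + 36633 = (4140 + 2016) + 36633 = 6156 + 36633 = 42789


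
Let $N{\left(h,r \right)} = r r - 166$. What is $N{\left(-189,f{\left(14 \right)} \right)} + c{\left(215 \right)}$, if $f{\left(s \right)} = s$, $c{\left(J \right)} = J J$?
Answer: $46255$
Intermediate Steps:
$c{\left(J \right)} = J^{2}$
$N{\left(h,r \right)} = -166 + r^{2}$ ($N{\left(h,r \right)} = r^{2} - 166 = -166 + r^{2}$)
$N{\left(-189,f{\left(14 \right)} \right)} + c{\left(215 \right)} = \left(-166 + 14^{2}\right) + 215^{2} = \left(-166 + 196\right) + 46225 = 30 + 46225 = 46255$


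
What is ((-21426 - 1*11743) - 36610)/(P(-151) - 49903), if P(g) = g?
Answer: 69779/50054 ≈ 1.3941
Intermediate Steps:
((-21426 - 1*11743) - 36610)/(P(-151) - 49903) = ((-21426 - 1*11743) - 36610)/(-151 - 49903) = ((-21426 - 11743) - 36610)/(-50054) = (-33169 - 36610)*(-1/50054) = -69779*(-1/50054) = 69779/50054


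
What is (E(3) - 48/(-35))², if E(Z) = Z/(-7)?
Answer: 1089/1225 ≈ 0.88898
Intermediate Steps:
E(Z) = -Z/7 (E(Z) = Z*(-⅐) = -Z/7)
(E(3) - 48/(-35))² = (-⅐*3 - 48/(-35))² = (-3/7 - 48*(-1/35))² = (-3/7 + 48/35)² = (33/35)² = 1089/1225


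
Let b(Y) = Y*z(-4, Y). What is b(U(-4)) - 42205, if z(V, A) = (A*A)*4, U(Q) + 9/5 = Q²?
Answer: -3843981/125 ≈ -30752.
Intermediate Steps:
U(Q) = -9/5 + Q²
z(V, A) = 4*A² (z(V, A) = A²*4 = 4*A²)
b(Y) = 4*Y³ (b(Y) = Y*(4*Y²) = 4*Y³)
b(U(-4)) - 42205 = 4*(-9/5 + (-4)²)³ - 42205 = 4*(-9/5 + 16)³ - 42205 = 4*(71/5)³ - 42205 = 4*(357911/125) - 42205 = 1431644/125 - 42205 = -3843981/125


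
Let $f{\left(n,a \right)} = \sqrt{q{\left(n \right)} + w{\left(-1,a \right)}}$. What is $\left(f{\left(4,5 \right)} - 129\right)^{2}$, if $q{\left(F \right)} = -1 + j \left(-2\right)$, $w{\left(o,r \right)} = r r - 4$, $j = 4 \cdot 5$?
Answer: $16621 - 516 i \sqrt{5} \approx 16621.0 - 1153.8 i$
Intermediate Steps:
$j = 20$
$w{\left(o,r \right)} = -4 + r^{2}$ ($w{\left(o,r \right)} = r^{2} - 4 = -4 + r^{2}$)
$q{\left(F \right)} = -41$ ($q{\left(F \right)} = -1 + 20 \left(-2\right) = -1 - 40 = -41$)
$f{\left(n,a \right)} = \sqrt{-45 + a^{2}}$ ($f{\left(n,a \right)} = \sqrt{-41 + \left(-4 + a^{2}\right)} = \sqrt{-45 + a^{2}}$)
$\left(f{\left(4,5 \right)} - 129\right)^{2} = \left(\sqrt{-45 + 5^{2}} - 129\right)^{2} = \left(\sqrt{-45 + 25} - 129\right)^{2} = \left(\sqrt{-20} - 129\right)^{2} = \left(2 i \sqrt{5} - 129\right)^{2} = \left(-129 + 2 i \sqrt{5}\right)^{2}$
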